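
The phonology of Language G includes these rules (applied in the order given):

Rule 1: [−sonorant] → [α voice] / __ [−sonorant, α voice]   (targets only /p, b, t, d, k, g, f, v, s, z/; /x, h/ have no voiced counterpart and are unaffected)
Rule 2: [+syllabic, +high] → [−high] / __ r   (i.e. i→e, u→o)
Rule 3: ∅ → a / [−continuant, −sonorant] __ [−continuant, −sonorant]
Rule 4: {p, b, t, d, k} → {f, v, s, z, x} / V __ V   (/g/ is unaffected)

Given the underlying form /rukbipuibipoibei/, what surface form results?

Rule 1 (regressive voicing assimilation): /k/ precedes the voiced obstruent /b/, so it voices to [g] by assimilation. /rukbipuibipoibei/ → rugbipuibipoibei.
Rule 2 (pre-rhotic lowering): no segment meets the environment; /rugbipuibipoibei/ is unchanged.
Rule 3 (stop-cluster a-epenthesis): /g/ and /b/ form a stop–stop cluster, so [a] is inserted between them. /rugbipuibipoibei/ → rugabipuibipoibei.
Rule 4 (intervocalic spirantization): /b/ is a stop between vowels /a/ and /i/, so it spirantizes to the fricative [v]. /p/ is a stop between vowels /i/ and /u/, so it spirantizes to the fricative [f]. /b/ is a stop between vowels /i/ and /i/, so it spirantizes to the fricative [v]. /p/ is a stop between vowels /i/ and /o/, so it spirantizes to the fricative [f]. /b/ is a stop between vowels /i/ and /e/, so it spirantizes to the fricative [v]. /rugabipuibipoibei/ → rugavifuivifoivei.

rugavifuivifoivei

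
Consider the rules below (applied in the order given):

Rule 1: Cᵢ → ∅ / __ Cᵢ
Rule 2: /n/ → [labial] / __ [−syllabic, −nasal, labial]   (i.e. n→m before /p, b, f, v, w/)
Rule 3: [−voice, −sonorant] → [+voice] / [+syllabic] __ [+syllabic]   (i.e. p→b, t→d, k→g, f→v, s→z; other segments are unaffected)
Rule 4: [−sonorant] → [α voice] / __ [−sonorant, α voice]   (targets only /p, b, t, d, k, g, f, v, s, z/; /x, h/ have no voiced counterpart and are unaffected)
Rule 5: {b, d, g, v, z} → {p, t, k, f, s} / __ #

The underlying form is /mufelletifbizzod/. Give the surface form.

Rule 1 (degemination): /ll/ is a geminate; the first /l/ deletes. /zz/ is a geminate; the first /z/ deletes. /mufelletifbizzod/ → mufeletifbizod.
Rule 2 (nasal place assimilation): no segment meets the environment; /mufeletifbizod/ is unchanged.
Rule 3 (intervocalic voicing): /f/ is a voiceless obstruent between vowels /u/ and /e/, so it voices to [v]. /t/ is a voiceless obstruent between vowels /e/ and /i/, so it voices to [d]. /mufeletifbizod/ → muveledifbizod.
Rule 4 (regressive voicing assimilation): /f/ precedes the voiced obstruent /b/, so it voices to [v] by assimilation. /muveledifbizod/ → muveledivbizod.
Rule 5 (final devoicing): /d/ is a voiced obstruent in word-final position, so it devoices to [t]. /muveledivbizod/ → muveledivbizot.

muveledivbizot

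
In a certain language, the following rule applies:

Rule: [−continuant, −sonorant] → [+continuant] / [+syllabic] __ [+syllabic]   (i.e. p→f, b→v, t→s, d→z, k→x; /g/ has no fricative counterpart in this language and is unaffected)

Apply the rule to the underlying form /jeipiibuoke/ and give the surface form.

/p/ is a stop between vowels /i/ and /i/, so it spirantizes to the fricative [f].
/b/ is a stop between vowels /i/ and /u/, so it spirantizes to the fricative [v].
/k/ is a stop between vowels /o/ and /e/, so it spirantizes to the fricative [x].
Surface form: [jeifiivuoxe].

jeifiivuoxe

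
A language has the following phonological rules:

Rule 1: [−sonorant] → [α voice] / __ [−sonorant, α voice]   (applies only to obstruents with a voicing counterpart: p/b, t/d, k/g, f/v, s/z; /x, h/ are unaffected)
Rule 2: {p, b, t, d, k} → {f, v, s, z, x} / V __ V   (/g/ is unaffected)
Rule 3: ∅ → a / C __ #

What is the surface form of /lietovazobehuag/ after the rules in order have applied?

liesovazovehuaga

Rule 1 (regressive voicing assimilation): no segment meets the environment; /lietovazobehuag/ is unchanged.
Rule 2 (intervocalic spirantization): /t/ is a stop between vowels /e/ and /o/, so it spirantizes to the fricative [s]. /b/ is a stop between vowels /o/ and /e/, so it spirantizes to the fricative [v]. /lietovazobehuag/ → liesovazovehuag.
Rule 3 (final a-epenthesis): the form ends in the consonant /g/, so [a] is inserted word-finally. /liesovazovehuag/ → liesovazovehuaga.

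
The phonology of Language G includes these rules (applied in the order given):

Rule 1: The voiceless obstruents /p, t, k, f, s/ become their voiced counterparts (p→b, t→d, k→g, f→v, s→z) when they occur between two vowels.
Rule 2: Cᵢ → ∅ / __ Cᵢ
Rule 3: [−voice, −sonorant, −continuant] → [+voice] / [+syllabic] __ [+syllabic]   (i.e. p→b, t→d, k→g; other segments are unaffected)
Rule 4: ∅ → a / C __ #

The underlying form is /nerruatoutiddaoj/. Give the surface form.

neruadoudidaoja

Rule 1 (intervocalic voicing): /t/ is a voiceless obstruent between vowels /a/ and /o/, so it voices to [d]. /t/ is a voiceless obstruent between vowels /u/ and /i/, so it voices to [d]. /nerruatoutiddaoj/ → nerruadoudiddaoj.
Rule 2 (degemination): /rr/ is a geminate; the first /r/ deletes. /dd/ is a geminate; the first /d/ deletes. /nerruadoudiddaoj/ → neruadoudidaoj.
Rule 3 (intervocalic voicing): no segment meets the environment; /neruadoudidaoj/ is unchanged.
Rule 4 (final a-epenthesis): the form ends in the consonant /j/, so [a] is inserted word-finally. /neruadoudidaoj/ → neruadoudidaoja.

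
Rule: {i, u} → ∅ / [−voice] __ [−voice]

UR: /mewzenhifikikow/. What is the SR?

/i/ is a high vowel flanked by voiceless consonants /h/ and /f/, so it deletes.
/i/ is a high vowel flanked by voiceless consonants /f/ and /k/, so it deletes.
/i/ is a high vowel flanked by voiceless consonants /k/ and /k/, so it deletes.
Surface form: [mewzenhfkkow].

mewzenhfkkow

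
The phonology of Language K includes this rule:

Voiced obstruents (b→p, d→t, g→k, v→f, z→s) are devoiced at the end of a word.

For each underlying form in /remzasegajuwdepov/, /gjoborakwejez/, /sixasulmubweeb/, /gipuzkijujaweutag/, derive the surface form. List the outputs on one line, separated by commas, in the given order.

remzasegajuwdepof, gjoborakwejes, sixasulmubweep, gipuzkijujaweutak

/remzasegajuwdepov/: /v/ is a voiced obstruent in word-final position, so it devoices to [f]. → [remzasegajuwdepof].
/gjoborakwejez/: /z/ is a voiced obstruent in word-final position, so it devoices to [s]. → [gjoborakwejes].
/sixasulmubweeb/: /b/ is a voiced obstruent in word-final position, so it devoices to [p]. → [sixasulmubweep].
/gipuzkijujaweutag/: /g/ is a voiced obstruent in word-final position, so it devoices to [k]. → [gipuzkijujaweutak].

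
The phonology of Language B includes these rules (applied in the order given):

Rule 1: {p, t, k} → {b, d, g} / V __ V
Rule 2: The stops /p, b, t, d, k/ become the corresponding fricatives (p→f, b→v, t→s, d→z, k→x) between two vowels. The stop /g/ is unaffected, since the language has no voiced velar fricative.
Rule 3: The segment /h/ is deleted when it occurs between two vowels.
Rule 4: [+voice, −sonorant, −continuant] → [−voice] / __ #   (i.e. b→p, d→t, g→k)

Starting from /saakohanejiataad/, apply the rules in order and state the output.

Rule 1 (intervocalic voicing): /k/ is a voiceless stop between vowels /a/ and /o/, so it voices to [g]. /t/ is a voiceless stop between vowels /a/ and /a/, so it voices to [d]. /saakohanejiataad/ → saagohanejiadaad.
Rule 2 (intervocalic spirantization): /d/ is a stop between vowels /a/ and /a/, so it spirantizes to the fricative [z]. /saagohanejiadaad/ → saagohanejiazaad.
Rule 3 (intervocalic h-deletion): /h/ occurs between vowels /o/ and /a/, so it deletes. /saagohanejiazaad/ → saagoanejiazaad.
Rule 4 (final devoicing): /d/ is a voiced stop in word-final position, so it devoices to [t]. /saagoanejiazaad/ → saagoanejiazaat.

saagoanejiazaat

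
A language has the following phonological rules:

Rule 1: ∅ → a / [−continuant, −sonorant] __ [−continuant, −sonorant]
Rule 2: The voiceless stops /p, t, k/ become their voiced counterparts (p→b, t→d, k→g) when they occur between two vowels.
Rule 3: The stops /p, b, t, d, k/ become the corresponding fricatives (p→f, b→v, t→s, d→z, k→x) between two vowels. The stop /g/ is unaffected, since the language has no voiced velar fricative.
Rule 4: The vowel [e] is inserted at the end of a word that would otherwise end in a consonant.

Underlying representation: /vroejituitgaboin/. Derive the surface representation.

vroejizuizagavoine

Rule 1 (stop-cluster a-epenthesis): /t/ and /g/ form a stop–stop cluster, so [a] is inserted between them. /vroejituitgaboin/ → vroejituitagaboin.
Rule 2 (intervocalic voicing): /t/ is a voiceless stop between vowels /i/ and /u/, so it voices to [d]. /t/ is a voiceless stop between vowels /i/ and /a/, so it voices to [d]. /vroejituitagaboin/ → vroejiduidagaboin.
Rule 3 (intervocalic spirantization): /d/ is a stop between vowels /i/ and /u/, so it spirantizes to the fricative [z]. /d/ is a stop between vowels /i/ and /a/, so it spirantizes to the fricative [z]. /b/ is a stop between vowels /a/ and /o/, so it spirantizes to the fricative [v]. /vroejiduidagaboin/ → vroejizuizagavoin.
Rule 4 (final e-epenthesis): the form ends in the consonant /n/, so [e] is inserted word-finally. /vroejizuizagavoin/ → vroejizuizagavoine.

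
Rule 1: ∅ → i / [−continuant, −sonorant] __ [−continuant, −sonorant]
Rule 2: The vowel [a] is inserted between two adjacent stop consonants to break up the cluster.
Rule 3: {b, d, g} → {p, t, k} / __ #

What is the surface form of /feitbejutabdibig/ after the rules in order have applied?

feitibejutabidibik

Rule 1 (stop-cluster i-epenthesis): /t/ and /b/ form a stop–stop cluster, so [i] is inserted between them. /b/ and /d/ form a stop–stop cluster, so [i] is inserted between them. /feitbejutabdibig/ → feitibejutabidibig.
Rule 2 (stop-cluster a-epenthesis): no segment meets the environment; /feitibejutabidibig/ is unchanged.
Rule 3 (final devoicing): /g/ is a voiced stop in word-final position, so it devoices to [k]. /feitibejutabidibig/ → feitibejutabidibik.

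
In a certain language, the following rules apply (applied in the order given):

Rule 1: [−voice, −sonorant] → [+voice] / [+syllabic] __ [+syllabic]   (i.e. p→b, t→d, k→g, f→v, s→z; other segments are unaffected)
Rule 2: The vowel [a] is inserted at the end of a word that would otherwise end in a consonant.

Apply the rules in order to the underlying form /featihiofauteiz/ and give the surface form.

Rule 1 (intervocalic voicing): /t/ is a voiceless obstruent between vowels /a/ and /i/, so it voices to [d]. /f/ is a voiceless obstruent between vowels /o/ and /a/, so it voices to [v]. /t/ is a voiceless obstruent between vowels /u/ and /e/, so it voices to [d]. /featihiofauteiz/ → feadihiovaudeiz.
Rule 2 (final a-epenthesis): the form ends in the consonant /z/, so [a] is inserted word-finally. /feadihiovaudeiz/ → feadihiovaudeiza.

feadihiovaudeiza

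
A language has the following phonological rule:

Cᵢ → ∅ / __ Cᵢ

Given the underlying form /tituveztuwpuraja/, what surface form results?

No segment of /tituveztuwpuraja/ meets the structural description of the rule, so the form surfaces unchanged.

tituveztuwpuraja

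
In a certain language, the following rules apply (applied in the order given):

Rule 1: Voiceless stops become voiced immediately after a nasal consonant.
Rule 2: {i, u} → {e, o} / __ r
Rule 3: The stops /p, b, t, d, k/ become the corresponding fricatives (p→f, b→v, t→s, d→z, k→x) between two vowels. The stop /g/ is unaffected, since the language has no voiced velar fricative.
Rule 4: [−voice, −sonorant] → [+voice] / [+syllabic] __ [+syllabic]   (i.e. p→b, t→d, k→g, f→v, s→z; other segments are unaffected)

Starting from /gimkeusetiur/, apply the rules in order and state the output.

gimgeuzezior

Rule 1 (post-nasal voicing): /k/ is a voiceless stop immediately after the nasal /m/, so it voices to [g]. /gimkeusetiur/ → gimgeusetiur.
Rule 2 (pre-rhotic lowering): /u/ is a high vowel immediately before /r/, so it lowers to [o]. /gimgeusetiur/ → gimgeusetior.
Rule 3 (intervocalic spirantization): /t/ is a stop between vowels /e/ and /i/, so it spirantizes to the fricative [s]. /gimgeusetior/ → gimgeusesior.
Rule 4 (intervocalic voicing): /s/ is a voiceless obstruent between vowels /u/ and /e/, so it voices to [z]. /s/ is a voiceless obstruent between vowels /e/ and /i/, so it voices to [z]. /gimgeusesior/ → gimgeuzezior.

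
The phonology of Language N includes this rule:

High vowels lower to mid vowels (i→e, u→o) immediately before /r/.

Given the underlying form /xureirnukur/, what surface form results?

xoreernukor

Scanning /xureirnukur/: /u/ is a high vowel immediately before /r/, so it lowers to [o]; /i/ is a high vowel immediately before /r/, so it lowers to [e]; /u/ at position 8 is not in the conditioning environment; /u/ is a high vowel immediately before /r/, so it lowers to [o].
Result: [xoreernukor].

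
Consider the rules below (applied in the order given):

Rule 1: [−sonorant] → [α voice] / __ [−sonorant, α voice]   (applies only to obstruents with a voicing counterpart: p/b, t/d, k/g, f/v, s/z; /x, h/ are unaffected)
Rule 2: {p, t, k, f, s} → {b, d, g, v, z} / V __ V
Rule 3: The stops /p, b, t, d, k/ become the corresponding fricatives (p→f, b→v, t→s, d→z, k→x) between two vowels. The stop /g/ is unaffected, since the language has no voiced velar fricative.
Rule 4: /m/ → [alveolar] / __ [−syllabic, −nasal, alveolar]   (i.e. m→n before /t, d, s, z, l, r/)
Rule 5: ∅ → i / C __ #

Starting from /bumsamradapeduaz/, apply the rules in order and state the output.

Rule 1 (regressive voicing assimilation): no segment meets the environment; /bumsamradapeduaz/ is unchanged.
Rule 2 (intervocalic voicing): /p/ is a voiceless obstruent between vowels /a/ and /e/, so it voices to [b]. /bumsamradapeduaz/ → bumsamradabeduaz.
Rule 3 (intervocalic spirantization): /d/ is a stop between vowels /a/ and /a/, so it spirantizes to the fricative [z]. /b/ is a stop between vowels /a/ and /e/, so it spirantizes to the fricative [v]. /d/ is a stop between vowels /e/ and /u/, so it spirantizes to the fricative [z]. /bumsamradabeduaz/ → bumsamrazavezuaz.
Rule 4 (nasal place assimilation): /m/ precedes the alveolar consonant /s/, so it assimilates in place to [n]. /m/ precedes the alveolar consonant /r/, so it assimilates in place to [n]. /bumsamrazavezuaz/ → bunsanrazavezuaz.
Rule 5 (final i-epenthesis): the form ends in the consonant /z/, so [i] is inserted word-finally. /bunsanrazavezuaz/ → bunsanrazavezuazi.

bunsanrazavezuazi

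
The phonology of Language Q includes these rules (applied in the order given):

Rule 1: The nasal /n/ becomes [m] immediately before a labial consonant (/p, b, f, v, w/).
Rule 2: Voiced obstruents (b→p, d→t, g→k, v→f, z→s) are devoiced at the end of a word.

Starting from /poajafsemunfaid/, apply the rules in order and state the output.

poajafsemumfait

Rule 1 (nasal place assimilation): /n/ precedes the labial consonant /f/, so it assimilates in place to [m]. /poajafsemunfaid/ → poajafsemumfaid.
Rule 2 (final devoicing): /d/ is a voiced obstruent in word-final position, so it devoices to [t]. /poajafsemumfaid/ → poajafsemumfait.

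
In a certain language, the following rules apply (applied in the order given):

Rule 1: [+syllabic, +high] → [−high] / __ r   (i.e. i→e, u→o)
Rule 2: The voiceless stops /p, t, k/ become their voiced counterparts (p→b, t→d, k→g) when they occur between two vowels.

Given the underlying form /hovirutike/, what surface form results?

Rule 1 (pre-rhotic lowering): /i/ is a high vowel immediately before /r/, so it lowers to [e]. /hovirutike/ → hoverutike.
Rule 2 (intervocalic voicing): /t/ is a voiceless stop between vowels /u/ and /i/, so it voices to [d]. /k/ is a voiceless stop between vowels /i/ and /e/, so it voices to [g]. /hoverutike/ → hoverudige.

hoverudige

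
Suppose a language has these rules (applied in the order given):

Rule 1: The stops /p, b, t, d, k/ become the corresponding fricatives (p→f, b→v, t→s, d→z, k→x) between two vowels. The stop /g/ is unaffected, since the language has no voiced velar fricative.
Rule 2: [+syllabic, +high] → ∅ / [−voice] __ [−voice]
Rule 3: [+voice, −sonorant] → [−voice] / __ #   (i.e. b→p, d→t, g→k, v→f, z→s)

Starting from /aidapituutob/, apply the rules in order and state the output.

aizafsuusop

Rule 1 (intervocalic spirantization): /d/ is a stop between vowels /i/ and /a/, so it spirantizes to the fricative [z]. /p/ is a stop between vowels /a/ and /i/, so it spirantizes to the fricative [f]. /t/ is a stop between vowels /i/ and /u/, so it spirantizes to the fricative [s]. /t/ is a stop between vowels /u/ and /o/, so it spirantizes to the fricative [s]. /aidapituutob/ → aizafisuusob.
Rule 2 (high vowel syncope): /i/ is a high vowel flanked by voiceless consonants /f/ and /s/, so it deletes. /aizafisuusob/ → aizafsuusob.
Rule 3 (final devoicing): /b/ is a voiced obstruent in word-final position, so it devoices to [p]. /aizafsuusob/ → aizafsuusop.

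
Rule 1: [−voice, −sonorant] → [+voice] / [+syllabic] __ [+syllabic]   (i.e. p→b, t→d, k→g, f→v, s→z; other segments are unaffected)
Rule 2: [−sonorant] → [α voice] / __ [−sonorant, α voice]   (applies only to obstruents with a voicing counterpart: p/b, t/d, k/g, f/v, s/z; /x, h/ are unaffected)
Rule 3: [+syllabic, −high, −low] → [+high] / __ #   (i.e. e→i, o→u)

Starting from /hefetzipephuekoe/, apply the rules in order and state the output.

hevedzibephuegoi

Rule 1 (intervocalic voicing): /f/ is a voiceless obstruent between vowels /e/ and /e/, so it voices to [v]. /p/ is a voiceless obstruent between vowels /i/ and /e/, so it voices to [b]. /k/ is a voiceless obstruent between vowels /e/ and /o/, so it voices to [g]. /hefetzipephuekoe/ → hevetzibephuegoe.
Rule 2 (regressive voicing assimilation): /t/ precedes the voiced obstruent /z/, so it voices to [d] by assimilation. /hevetzibephuegoe/ → hevedzibephuegoe.
Rule 3 (final vowel raising): /e/ is a mid vowel in word-final position, so it raises to [i]. /hevedzibephuegoe/ → hevedzibephuegoi.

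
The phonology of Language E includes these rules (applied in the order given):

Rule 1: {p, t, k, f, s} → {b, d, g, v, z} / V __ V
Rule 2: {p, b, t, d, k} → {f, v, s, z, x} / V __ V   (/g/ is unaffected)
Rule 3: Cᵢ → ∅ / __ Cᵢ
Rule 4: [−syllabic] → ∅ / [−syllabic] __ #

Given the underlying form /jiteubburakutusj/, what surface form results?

Rule 1 (intervocalic voicing): /t/ is a voiceless obstruent between vowels /i/ and /e/, so it voices to [d]. /k/ is a voiceless obstruent between vowels /a/ and /u/, so it voices to [g]. /t/ is a voiceless obstruent between vowels /u/ and /u/, so it voices to [d]. /jiteubburakutusj/ → jideubburagudusj.
Rule 2 (intervocalic spirantization): /d/ is a stop between vowels /i/ and /e/, so it spirantizes to the fricative [z]. /d/ is a stop between vowels /u/ and /u/, so it spirantizes to the fricative [z]. /jideubburagudusj/ → jizeubburaguzusj.
Rule 3 (degemination): /bb/ is a geminate; the first /b/ deletes. /jizeubburaguzusj/ → jizeuburaguzusj.
Rule 4 (final cluster simplification): /j/ is the second consonant of a word-final cluster /sj/, so it deletes. /jizeuburaguzusj/ → jizeuburaguzus.

jizeuburaguzus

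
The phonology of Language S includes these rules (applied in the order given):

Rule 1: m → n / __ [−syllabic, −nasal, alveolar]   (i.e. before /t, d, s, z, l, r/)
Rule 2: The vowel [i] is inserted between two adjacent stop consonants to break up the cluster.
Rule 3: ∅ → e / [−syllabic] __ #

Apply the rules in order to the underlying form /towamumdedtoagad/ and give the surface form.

towamundeditoagade

Rule 1 (nasal place assimilation): /m/ precedes the alveolar consonant /d/, so it assimilates in place to [n]. /towamumdedtoagad/ → towamundedtoagad.
Rule 2 (stop-cluster i-epenthesis): /d/ and /t/ form a stop–stop cluster, so [i] is inserted between them. /towamundedtoagad/ → towamundeditoagad.
Rule 3 (final e-epenthesis): the form ends in the consonant /d/, so [e] is inserted word-finally. /towamundeditoagad/ → towamundeditoagade.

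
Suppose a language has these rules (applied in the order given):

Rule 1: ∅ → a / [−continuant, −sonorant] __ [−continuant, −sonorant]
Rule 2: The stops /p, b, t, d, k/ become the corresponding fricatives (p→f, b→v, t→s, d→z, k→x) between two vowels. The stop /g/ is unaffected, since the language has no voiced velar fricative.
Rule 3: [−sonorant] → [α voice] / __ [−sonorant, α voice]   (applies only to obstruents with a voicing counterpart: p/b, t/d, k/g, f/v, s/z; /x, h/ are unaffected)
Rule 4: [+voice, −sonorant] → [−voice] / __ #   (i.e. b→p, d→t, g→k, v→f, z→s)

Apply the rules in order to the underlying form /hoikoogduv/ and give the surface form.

hoixoogazuf

Rule 1 (stop-cluster a-epenthesis): /g/ and /d/ form a stop–stop cluster, so [a] is inserted between them. /hoikoogduv/ → hoikoogaduv.
Rule 2 (intervocalic spirantization): /k/ is a stop between vowels /i/ and /o/, so it spirantizes to the fricative [x]. /d/ is a stop between vowels /a/ and /u/, so it spirantizes to the fricative [z]. /hoikoogaduv/ → hoixoogazuv.
Rule 3 (regressive voicing assimilation): no segment meets the environment; /hoixoogazuv/ is unchanged.
Rule 4 (final devoicing): /v/ is a voiced obstruent in word-final position, so it devoices to [f]. /hoixoogazuv/ → hoixoogazuf.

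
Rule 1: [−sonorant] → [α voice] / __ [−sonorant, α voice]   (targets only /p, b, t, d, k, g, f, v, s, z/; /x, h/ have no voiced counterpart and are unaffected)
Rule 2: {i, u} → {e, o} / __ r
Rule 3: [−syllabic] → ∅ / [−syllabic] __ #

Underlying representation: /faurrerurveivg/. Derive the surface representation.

Rule 1 (regressive voicing assimilation): no segment meets the environment; /faurrerurveivg/ is unchanged.
Rule 2 (pre-rhotic lowering): /u/ is a high vowel immediately before /r/, so it lowers to [o]. /u/ is a high vowel immediately before /r/, so it lowers to [o]. /faurrerurveivg/ → faorrerorveivg.
Rule 3 (final cluster simplification): /g/ is the second consonant of a word-final cluster /vg/, so it deletes. /faorrerorveivg/ → faorrerorveiv.

faorrerorveiv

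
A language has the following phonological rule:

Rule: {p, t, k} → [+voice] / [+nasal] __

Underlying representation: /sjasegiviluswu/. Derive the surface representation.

No segment of /sjasegiviluswu/ meets the structural description of the rule, so the form surfaces unchanged.

sjasegiviluswu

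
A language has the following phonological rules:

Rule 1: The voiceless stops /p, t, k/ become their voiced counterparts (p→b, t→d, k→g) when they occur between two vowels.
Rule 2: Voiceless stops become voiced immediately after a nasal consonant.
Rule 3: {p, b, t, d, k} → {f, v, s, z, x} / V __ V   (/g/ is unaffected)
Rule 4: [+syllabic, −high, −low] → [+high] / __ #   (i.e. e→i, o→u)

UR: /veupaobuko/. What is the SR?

veuvaovugu

Rule 1 (intervocalic voicing): /p/ is a voiceless stop between vowels /u/ and /a/, so it voices to [b]. /k/ is a voiceless stop between vowels /u/ and /o/, so it voices to [g]. /veupaobuko/ → veubaobugo.
Rule 2 (post-nasal voicing): no segment meets the environment; /veubaobugo/ is unchanged.
Rule 3 (intervocalic spirantization): /b/ is a stop between vowels /u/ and /a/, so it spirantizes to the fricative [v]. /b/ is a stop between vowels /o/ and /u/, so it spirantizes to the fricative [v]. /veubaobugo/ → veuvaovugo.
Rule 4 (final vowel raising): /o/ is a mid vowel in word-final position, so it raises to [u]. /veuvaovugo/ → veuvaovugu.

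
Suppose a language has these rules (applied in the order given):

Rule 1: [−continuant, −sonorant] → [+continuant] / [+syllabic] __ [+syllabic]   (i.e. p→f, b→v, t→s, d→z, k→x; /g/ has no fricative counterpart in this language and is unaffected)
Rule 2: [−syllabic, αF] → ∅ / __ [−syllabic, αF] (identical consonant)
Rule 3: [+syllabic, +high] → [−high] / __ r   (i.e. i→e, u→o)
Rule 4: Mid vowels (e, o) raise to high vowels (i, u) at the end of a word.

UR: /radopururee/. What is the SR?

razofororei

Rule 1 (intervocalic spirantization): /d/ is a stop between vowels /a/ and /o/, so it spirantizes to the fricative [z]. /p/ is a stop between vowels /o/ and /u/, so it spirantizes to the fricative [f]. /radopururee/ → razofururee.
Rule 2 (degemination): no segment meets the environment; /razofururee/ is unchanged.
Rule 3 (pre-rhotic lowering): /u/ is a high vowel immediately before /r/, so it lowers to [o]. /u/ is a high vowel immediately before /r/, so it lowers to [o]. /razofururee/ → razofororee.
Rule 4 (final vowel raising): /e/ is a mid vowel in word-final position, so it raises to [i]. /razofororee/ → razofororei.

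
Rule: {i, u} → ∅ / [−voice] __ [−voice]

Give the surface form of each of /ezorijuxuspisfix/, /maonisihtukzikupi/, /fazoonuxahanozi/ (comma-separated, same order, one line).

/ezorijuxuspisfix/: /u/ is a high vowel flanked by voiceless consonants /x/ and /s/, so it deletes. /i/ is a high vowel flanked by voiceless consonants /p/ and /s/, so it deletes. /i/ is a high vowel flanked by voiceless consonants /f/ and /x/, so it deletes. → [ezorijuxspsfx].
/maonisihtukzikupi/: /i/ is a high vowel flanked by voiceless consonants /s/ and /h/, so it deletes. /u/ is a high vowel flanked by voiceless consonants /t/ and /k/, so it deletes. /u/ is a high vowel flanked by voiceless consonants /k/ and /p/, so it deletes. → [maonishtkzikpi].
/fazoonuxahanozi/: the rule's environment is not met; surfaces unchanged as [fazoonuxahanozi].

ezorijuxspsfx, maonishtkzikpi, fazoonuxahanozi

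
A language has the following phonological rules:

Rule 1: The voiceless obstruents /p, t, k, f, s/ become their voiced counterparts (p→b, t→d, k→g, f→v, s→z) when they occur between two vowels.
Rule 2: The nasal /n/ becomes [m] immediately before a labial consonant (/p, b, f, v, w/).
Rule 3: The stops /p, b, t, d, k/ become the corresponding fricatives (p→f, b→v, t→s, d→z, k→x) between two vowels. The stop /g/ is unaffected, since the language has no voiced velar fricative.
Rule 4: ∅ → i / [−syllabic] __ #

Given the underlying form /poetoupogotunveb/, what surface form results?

Rule 1 (intervocalic voicing): /t/ is a voiceless obstruent between vowels /e/ and /o/, so it voices to [d]. /p/ is a voiceless obstruent between vowels /u/ and /o/, so it voices to [b]. /t/ is a voiceless obstruent between vowels /o/ and /u/, so it voices to [d]. /poetoupogotunveb/ → poedoubogodunveb.
Rule 2 (nasal place assimilation): /n/ precedes the labial consonant /v/, so it assimilates in place to [m]. /poedoubogodunveb/ → poedoubogodumveb.
Rule 3 (intervocalic spirantization): /d/ is a stop between vowels /e/ and /o/, so it spirantizes to the fricative [z]. /b/ is a stop between vowels /u/ and /o/, so it spirantizes to the fricative [v]. /d/ is a stop between vowels /o/ and /u/, so it spirantizes to the fricative [z]. /poedoubogodumveb/ → poezouvogozumveb.
Rule 4 (final i-epenthesis): the form ends in the consonant /b/, so [i] is inserted word-finally. /poezouvogozumveb/ → poezouvogozumvebi.

poezouvogozumvebi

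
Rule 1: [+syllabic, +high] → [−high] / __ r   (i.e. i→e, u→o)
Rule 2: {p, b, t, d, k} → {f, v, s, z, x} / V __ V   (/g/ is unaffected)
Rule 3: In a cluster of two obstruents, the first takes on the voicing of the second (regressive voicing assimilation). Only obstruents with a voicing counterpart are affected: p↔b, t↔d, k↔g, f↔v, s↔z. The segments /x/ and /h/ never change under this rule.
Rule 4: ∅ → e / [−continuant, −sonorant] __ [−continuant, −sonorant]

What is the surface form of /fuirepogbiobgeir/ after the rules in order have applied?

Rule 1 (pre-rhotic lowering): /i/ is a high vowel immediately before /r/, so it lowers to [e]. /i/ is a high vowel immediately before /r/, so it lowers to [e]. /fuirepogbiobgeir/ → fuerepogbiobgeer.
Rule 2 (intervocalic spirantization): /p/ is a stop between vowels /e/ and /o/, so it spirantizes to the fricative [f]. /fuerepogbiobgeer/ → fuerefogbiobgeer.
Rule 3 (regressive voicing assimilation): no segment meets the environment; /fuerefogbiobgeer/ is unchanged.
Rule 4 (stop-cluster e-epenthesis): /g/ and /b/ form a stop–stop cluster, so [e] is inserted between them. /b/ and /g/ form a stop–stop cluster, so [e] is inserted between them. /fuerefogbiobgeer/ → fuerefogebiobegeer.

fuerefogebiobegeer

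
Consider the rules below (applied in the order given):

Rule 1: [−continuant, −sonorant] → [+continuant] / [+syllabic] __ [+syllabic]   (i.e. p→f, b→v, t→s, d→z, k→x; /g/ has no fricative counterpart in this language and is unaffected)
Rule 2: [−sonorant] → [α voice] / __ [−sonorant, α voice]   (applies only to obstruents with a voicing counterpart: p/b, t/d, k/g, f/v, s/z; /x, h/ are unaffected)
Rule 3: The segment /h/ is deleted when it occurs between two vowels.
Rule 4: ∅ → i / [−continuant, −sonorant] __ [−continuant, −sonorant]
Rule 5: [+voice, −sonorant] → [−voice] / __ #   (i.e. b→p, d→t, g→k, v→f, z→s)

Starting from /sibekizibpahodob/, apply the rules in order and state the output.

Rule 1 (intervocalic spirantization): /b/ is a stop between vowels /i/ and /e/, so it spirantizes to the fricative [v]. /k/ is a stop between vowels /e/ and /i/, so it spirantizes to the fricative [x]. /d/ is a stop between vowels /o/ and /o/, so it spirantizes to the fricative [z]. /sibekizibpahodob/ → sivexizibpahozob.
Rule 2 (regressive voicing assimilation): /b/ precedes the voiceless obstruent /p/, so it devoices to [p] by assimilation. /sivexizibpahozob/ → sivexizippahozob.
Rule 3 (intervocalic h-deletion): /h/ occurs between vowels /a/ and /o/, so it deletes. /sivexizippahozob/ → sivexizippaozob.
Rule 4 (stop-cluster i-epenthesis): /p/ and /p/ form a stop–stop cluster, so [i] is inserted between them. /sivexizippaozob/ → sivexizipipaozob.
Rule 5 (final devoicing): /b/ is a voiced obstruent in word-final position, so it devoices to [p]. /sivexizipipaozob/ → sivexizipipaozop.

sivexizipipaozop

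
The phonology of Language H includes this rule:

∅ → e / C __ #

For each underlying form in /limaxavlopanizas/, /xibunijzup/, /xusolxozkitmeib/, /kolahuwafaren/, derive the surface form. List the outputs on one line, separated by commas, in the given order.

limaxavlopanizase, xibunijzupe, xusolxozkitmeibe, kolahuwafarene

/limaxavlopanizas/: the form ends in the consonant /s/, so [e] is inserted word-finally. → [limaxavlopanizase].
/xibunijzup/: the form ends in the consonant /p/, so [e] is inserted word-finally. → [xibunijzupe].
/xusolxozkitmeib/: the form ends in the consonant /b/, so [e] is inserted word-finally. → [xusolxozkitmeibe].
/kolahuwafaren/: the form ends in the consonant /n/, so [e] is inserted word-finally. → [kolahuwafarene].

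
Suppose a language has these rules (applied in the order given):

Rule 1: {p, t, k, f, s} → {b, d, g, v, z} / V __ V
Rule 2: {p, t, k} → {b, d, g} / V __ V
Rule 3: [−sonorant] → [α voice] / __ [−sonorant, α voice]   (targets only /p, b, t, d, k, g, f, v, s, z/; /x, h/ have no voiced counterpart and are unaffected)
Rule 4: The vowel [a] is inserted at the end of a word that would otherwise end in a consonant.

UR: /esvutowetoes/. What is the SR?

ezvudowedoesa

Rule 1 (intervocalic voicing): /t/ is a voiceless obstruent between vowels /u/ and /o/, so it voices to [d]. /t/ is a voiceless obstruent between vowels /e/ and /o/, so it voices to [d]. /esvutowetoes/ → esvudowedoes.
Rule 2 (intervocalic voicing): no segment meets the environment; /esvudowedoes/ is unchanged.
Rule 3 (regressive voicing assimilation): /s/ precedes the voiced obstruent /v/, so it voices to [z] by assimilation. /esvudowedoes/ → ezvudowedoes.
Rule 4 (final a-epenthesis): the form ends in the consonant /s/, so [a] is inserted word-finally. /ezvudowedoes/ → ezvudowedoesa.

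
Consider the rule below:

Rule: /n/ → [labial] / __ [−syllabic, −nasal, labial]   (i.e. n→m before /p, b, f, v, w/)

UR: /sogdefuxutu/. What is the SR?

sogdefuxutu

No segment of /sogdefuxutu/ meets the structural description of the rule, so the form surfaces unchanged.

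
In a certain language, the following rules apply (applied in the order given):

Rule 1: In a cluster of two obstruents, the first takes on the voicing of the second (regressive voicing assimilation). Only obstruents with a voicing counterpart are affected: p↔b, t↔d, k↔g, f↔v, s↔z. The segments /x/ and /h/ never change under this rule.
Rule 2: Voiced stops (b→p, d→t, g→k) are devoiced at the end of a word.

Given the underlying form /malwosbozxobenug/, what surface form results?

Rule 1 (regressive voicing assimilation): /s/ precedes the voiced obstruent /b/, so it voices to [z] by assimilation. /z/ precedes the voiceless obstruent /x/, so it devoices to [s] by assimilation. /malwosbozxobenug/ → malwozbosxobenug.
Rule 2 (final devoicing): /g/ is a voiced stop in word-final position, so it devoices to [k]. /malwozbosxobenug/ → malwozbosxobenuk.

malwozbosxobenuk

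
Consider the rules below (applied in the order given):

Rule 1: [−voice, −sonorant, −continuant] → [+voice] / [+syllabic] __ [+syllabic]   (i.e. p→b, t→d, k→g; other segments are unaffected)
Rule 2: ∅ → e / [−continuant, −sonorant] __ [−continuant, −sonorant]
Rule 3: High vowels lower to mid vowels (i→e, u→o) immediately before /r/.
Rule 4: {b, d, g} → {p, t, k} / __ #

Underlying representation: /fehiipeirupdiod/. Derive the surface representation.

Rule 1 (intervocalic voicing): /p/ is a voiceless stop between vowels /i/ and /e/, so it voices to [b]. /fehiipeirupdiod/ → fehiibeirupdiod.
Rule 2 (stop-cluster e-epenthesis): /p/ and /d/ form a stop–stop cluster, so [e] is inserted between them. /fehiibeirupdiod/ → fehiibeirupediod.
Rule 3 (pre-rhotic lowering): /i/ is a high vowel immediately before /r/, so it lowers to [e]. /fehiibeirupediod/ → fehiibeerupediod.
Rule 4 (final devoicing): /d/ is a voiced stop in word-final position, so it devoices to [t]. /fehiibeerupediod/ → fehiibeerupediot.

fehiibeerupediot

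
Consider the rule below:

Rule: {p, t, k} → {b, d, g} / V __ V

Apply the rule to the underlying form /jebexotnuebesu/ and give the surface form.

jebexotnuebesu

No segment of /jebexotnuebesu/ meets the structural description of the rule, so the form surfaces unchanged.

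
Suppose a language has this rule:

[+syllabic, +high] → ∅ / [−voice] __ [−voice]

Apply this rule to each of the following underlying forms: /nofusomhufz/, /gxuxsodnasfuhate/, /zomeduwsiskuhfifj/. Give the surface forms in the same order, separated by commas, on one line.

/nofusomhufz/: /u/ is a high vowel flanked by voiceless consonants /f/ and /s/, so it deletes. /u/ is a high vowel flanked by voiceless consonants /h/ and /f/, so it deletes. → [nofsomhfz].
/gxuxsodnasfuhate/: /u/ is a high vowel flanked by voiceless consonants /x/ and /x/, so it deletes. /u/ is a high vowel flanked by voiceless consonants /f/ and /h/, so it deletes. → [gxxsodnasfhate].
/zomeduwsiskuhfifj/: /i/ is a high vowel flanked by voiceless consonants /s/ and /s/, so it deletes. /u/ is a high vowel flanked by voiceless consonants /k/ and /h/, so it deletes. /i/ is a high vowel flanked by voiceless consonants /f/ and /f/, so it deletes. → [zomeduwsskhffj].

nofsomhfz, gxxsodnasfhate, zomeduwsskhffj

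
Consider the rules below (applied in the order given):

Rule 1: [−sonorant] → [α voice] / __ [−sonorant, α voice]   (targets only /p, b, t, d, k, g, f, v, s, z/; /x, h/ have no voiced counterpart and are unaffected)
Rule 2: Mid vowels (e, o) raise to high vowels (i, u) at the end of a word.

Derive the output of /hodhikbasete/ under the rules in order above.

hothigbaseti

Rule 1 (regressive voicing assimilation): /d/ precedes the voiceless obstruent /h/, so it devoices to [t] by assimilation. /k/ precedes the voiced obstruent /b/, so it voices to [g] by assimilation. /hodhikbasete/ → hothigbasete.
Rule 2 (final vowel raising): /e/ is a mid vowel in word-final position, so it raises to [i]. /hothigbasete/ → hothigbaseti.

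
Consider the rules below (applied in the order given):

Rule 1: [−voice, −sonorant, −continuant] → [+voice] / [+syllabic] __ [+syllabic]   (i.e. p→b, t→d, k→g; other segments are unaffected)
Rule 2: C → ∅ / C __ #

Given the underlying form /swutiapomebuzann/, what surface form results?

Rule 1 (intervocalic voicing): /t/ is a voiceless stop between vowels /u/ and /i/, so it voices to [d]. /p/ is a voiceless stop between vowels /a/ and /o/, so it voices to [b]. /swutiapomebuzann/ → swudiabomebuzann.
Rule 2 (final cluster simplification): /n/ is the second consonant of a word-final cluster /nn/, so it deletes. /swudiabomebuzann/ → swudiabomebuzan.

swudiabomebuzan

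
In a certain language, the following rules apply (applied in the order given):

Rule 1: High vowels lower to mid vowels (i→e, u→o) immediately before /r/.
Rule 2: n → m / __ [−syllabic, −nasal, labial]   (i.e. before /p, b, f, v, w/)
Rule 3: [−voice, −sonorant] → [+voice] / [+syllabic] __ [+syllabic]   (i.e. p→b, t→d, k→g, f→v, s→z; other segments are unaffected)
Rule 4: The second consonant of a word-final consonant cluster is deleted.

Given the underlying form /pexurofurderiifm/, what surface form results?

Rule 1 (pre-rhotic lowering): /u/ is a high vowel immediately before /r/, so it lowers to [o]. /u/ is a high vowel immediately before /r/, so it lowers to [o]. /pexurofurderiifm/ → pexoroforderiifm.
Rule 2 (nasal place assimilation): no segment meets the environment; /pexoroforderiifm/ is unchanged.
Rule 3 (intervocalic voicing): /f/ is a voiceless obstruent between vowels /o/ and /o/, so it voices to [v]. /pexoroforderiifm/ → pexorovorderiifm.
Rule 4 (final cluster simplification): /m/ is the second consonant of a word-final cluster /fm/, so it deletes. /pexorovorderiifm/ → pexorovorderiif.

pexorovorderiif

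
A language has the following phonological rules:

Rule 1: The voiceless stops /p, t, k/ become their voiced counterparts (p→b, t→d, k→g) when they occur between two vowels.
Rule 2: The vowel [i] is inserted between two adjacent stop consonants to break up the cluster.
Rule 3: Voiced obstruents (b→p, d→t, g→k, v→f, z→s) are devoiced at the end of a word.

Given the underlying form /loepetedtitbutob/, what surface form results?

loebededititibudop

Rule 1 (intervocalic voicing): /p/ is a voiceless stop between vowels /e/ and /e/, so it voices to [b]. /t/ is a voiceless stop between vowels /e/ and /e/, so it voices to [d]. /t/ is a voiceless stop between vowels /u/ and /o/, so it voices to [d]. /loepetedtitbutob/ → loebededtitbudob.
Rule 2 (stop-cluster i-epenthesis): /d/ and /t/ form a stop–stop cluster, so [i] is inserted between them. /t/ and /b/ form a stop–stop cluster, so [i] is inserted between them. /loebededtitbudob/ → loebededititibudob.
Rule 3 (final devoicing): /b/ is a voiced obstruent in word-final position, so it devoices to [p]. /loebededititibudob/ → loebededititibudop.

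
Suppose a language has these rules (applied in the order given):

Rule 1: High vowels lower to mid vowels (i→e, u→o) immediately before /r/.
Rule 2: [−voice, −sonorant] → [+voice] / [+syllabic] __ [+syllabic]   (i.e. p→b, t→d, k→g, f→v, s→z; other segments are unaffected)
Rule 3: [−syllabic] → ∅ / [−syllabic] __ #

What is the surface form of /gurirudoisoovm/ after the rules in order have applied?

Rule 1 (pre-rhotic lowering): /u/ is a high vowel immediately before /r/, so it lowers to [o]. /i/ is a high vowel immediately before /r/, so it lowers to [e]. /gurirudoisoovm/ → gorerudoisoovm.
Rule 2 (intervocalic voicing): /s/ is a voiceless obstruent between vowels /i/ and /o/, so it voices to [z]. /gorerudoisoovm/ → gorerudoizoovm.
Rule 3 (final cluster simplification): /m/ is the second consonant of a word-final cluster /vm/, so it deletes. /gorerudoizoovm/ → gorerudoizoov.

gorerudoizoov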